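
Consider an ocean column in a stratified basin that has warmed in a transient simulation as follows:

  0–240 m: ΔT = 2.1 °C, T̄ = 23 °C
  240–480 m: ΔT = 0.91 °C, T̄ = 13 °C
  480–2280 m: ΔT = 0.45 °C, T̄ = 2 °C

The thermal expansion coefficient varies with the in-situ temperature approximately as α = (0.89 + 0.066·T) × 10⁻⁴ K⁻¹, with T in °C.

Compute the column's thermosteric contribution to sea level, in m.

about 0.242 m

Layer 1: α = (0.89 + 0.066×23)×10⁻⁴ = 2.408×10⁻⁴ K⁻¹
Layer 2: α = (0.89 + 0.066×13)×10⁻⁴ = 1.748×10⁻⁴ K⁻¹
Layer 3: α = (0.89 + 0.066×2)×10⁻⁴ = 1.022×10⁻⁴ K⁻¹
0–240 m: 2.1 × 2.408×10⁻⁴ × 240 = 0.1213632 m
Layer 2: 0.91 × 1.748×10⁻⁴ × 240 = 0.03817632 m
Layer 3: 1.022×10⁻⁴ × 1800 × 0.45 = 0.082782 m
Δh = 0.1213632 + 0.03817632 + 0.082782 = 0.24232152 m ≈ 0.242 m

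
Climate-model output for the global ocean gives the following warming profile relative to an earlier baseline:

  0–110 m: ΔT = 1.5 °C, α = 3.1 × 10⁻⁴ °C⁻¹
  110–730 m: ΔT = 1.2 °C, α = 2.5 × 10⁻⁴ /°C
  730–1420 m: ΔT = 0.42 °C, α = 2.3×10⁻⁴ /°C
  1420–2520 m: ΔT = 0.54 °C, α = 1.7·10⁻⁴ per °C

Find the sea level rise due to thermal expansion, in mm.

Δh = 405 mm

Layer 1: 110 × 3.1×10⁻⁴ × 1.5 = 0.05115 m
110–730 m: 1.2 × 620 × 2.5×10⁻⁴ = 0.18600 m
730–1420 m: 690 × 2.3×10⁻⁴ × 0.42 = 0.066654 m
1420–2520 m: 1100 × 1.7×10⁻⁴ × 0.54 = 0.10098 m
Δh = 0.05115 + 0.18600 + 0.066654 + 0.10098 = 0.404784 m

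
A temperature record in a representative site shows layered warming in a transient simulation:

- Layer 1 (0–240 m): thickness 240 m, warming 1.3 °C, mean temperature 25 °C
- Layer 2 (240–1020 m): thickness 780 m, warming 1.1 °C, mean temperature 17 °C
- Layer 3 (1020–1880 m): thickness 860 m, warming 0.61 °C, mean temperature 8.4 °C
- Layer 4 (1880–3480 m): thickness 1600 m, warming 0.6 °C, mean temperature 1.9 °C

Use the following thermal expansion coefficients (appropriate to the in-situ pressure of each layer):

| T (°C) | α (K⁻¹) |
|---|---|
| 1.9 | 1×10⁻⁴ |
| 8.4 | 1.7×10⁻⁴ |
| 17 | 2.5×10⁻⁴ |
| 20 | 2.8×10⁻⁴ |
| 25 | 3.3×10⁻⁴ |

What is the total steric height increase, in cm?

50.3 cm

Layer 1 at 25 °C → α = 3.3×10⁻⁴ K⁻¹
Layer 2 at 17 °C → α = 2.5×10⁻⁴ K⁻¹
Layer 3 at 8.4 °C → α = 1.7×10⁻⁴ K⁻¹
Layer 4 at 1.9 °C → α = 1×10⁻⁴ K⁻¹
Layer 1: 3.3×10⁻⁴ × 1.3 × 240 = 0.10296 m
240–1020 m: 2.5×10⁻⁴ × 780 × 1.1 = 0.21450 m
860 × 1.7×10⁻⁴ × 0.61 = 0.089182 m
1×10⁻⁴ × 0.6 × 1600 = 0.09600 m
Δh = 0.10296 + 0.21450 + 0.089182 + 0.09600 = 0.502642 m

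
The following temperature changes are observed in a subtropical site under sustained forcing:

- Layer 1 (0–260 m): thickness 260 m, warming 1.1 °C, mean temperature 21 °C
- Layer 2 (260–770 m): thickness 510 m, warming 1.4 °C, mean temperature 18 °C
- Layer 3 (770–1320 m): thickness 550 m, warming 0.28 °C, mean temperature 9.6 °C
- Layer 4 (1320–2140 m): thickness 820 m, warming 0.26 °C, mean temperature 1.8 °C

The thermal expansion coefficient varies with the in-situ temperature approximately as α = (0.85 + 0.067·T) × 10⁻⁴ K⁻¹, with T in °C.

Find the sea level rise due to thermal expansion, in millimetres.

Layer 1: α = (0.85 + 0.067×21)×10⁻⁴ = 2.257×10⁻⁴ K⁻¹
Layer 2: α = (0.85 + 0.067×18)×10⁻⁴ = 2.056×10⁻⁴ K⁻¹
Layer 3: α = (0.85 + 0.067×9.6)×10⁻⁴ = 1.4932×10⁻⁴ K⁻¹
Layer 4: α = (0.85 + 0.067×1.8)×10⁻⁴ = 0.9706×10⁻⁴ K⁻¹
0–260 m: 2.257×10⁻⁴ × 1.1 × 260 = 0.0645502 m
1.4 × 2.056×10⁻⁴ × 510 = 0.1467984 m
Layer 3: 1.4932×10⁻⁴ × 550 × 0.28 = 0.02299528 m
1320–2140 m: 0.26 × 0.9706×10⁻⁴ × 820 = 0.020693192 m
Δh = 0.0645502 + 0.1467984 + 0.02299528 + 0.020693192 = 0.255037072 m

about 260 mm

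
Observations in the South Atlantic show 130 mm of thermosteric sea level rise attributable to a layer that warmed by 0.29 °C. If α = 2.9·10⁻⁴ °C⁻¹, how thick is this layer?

H = Δh/(αΔT) = 0.13 / (2.9×10⁻⁴ × 0.29) ≈ 1546 m

H ≈ 1550 m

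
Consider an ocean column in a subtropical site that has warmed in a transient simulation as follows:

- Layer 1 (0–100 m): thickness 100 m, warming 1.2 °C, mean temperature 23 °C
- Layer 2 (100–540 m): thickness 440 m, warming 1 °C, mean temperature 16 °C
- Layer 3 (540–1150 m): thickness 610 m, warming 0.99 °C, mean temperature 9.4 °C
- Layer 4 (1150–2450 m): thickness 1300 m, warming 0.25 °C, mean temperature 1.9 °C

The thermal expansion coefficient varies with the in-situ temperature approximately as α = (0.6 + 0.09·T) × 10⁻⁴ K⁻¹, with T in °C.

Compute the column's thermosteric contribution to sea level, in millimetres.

Layer 1: α = (0.6 + 0.09×23)×10⁻⁴ = 2.67×10⁻⁴ K⁻¹
Layer 2: α = (0.6 + 0.09×16)×10⁻⁴ = 2.04×10⁻⁴ K⁻¹
Layer 3: α = (0.6 + 0.09×9.4)×10⁻⁴ = 1.446×10⁻⁴ K⁻¹
Layer 4: α = (0.6 + 0.09×1.9)×10⁻⁴ = 0.771×10⁻⁴ K⁻¹
0–100 m: 100 × 1.2 × 2.67×10⁻⁴ = 0.03204 m
440 × 2.04×10⁻⁴ × 1 = 0.08976 m
540–1150 m: 1.446×10⁻⁴ × 0.99 × 610 = 0.08732394 m
Layer 4: 0.25 × 1300 × 0.771×10⁻⁴ = 0.0250575 m
Δh = 0.03204 + 0.08976 + 0.08732394 + 0.0250575 = 0.23418144 m

Δh ≈ 234 mm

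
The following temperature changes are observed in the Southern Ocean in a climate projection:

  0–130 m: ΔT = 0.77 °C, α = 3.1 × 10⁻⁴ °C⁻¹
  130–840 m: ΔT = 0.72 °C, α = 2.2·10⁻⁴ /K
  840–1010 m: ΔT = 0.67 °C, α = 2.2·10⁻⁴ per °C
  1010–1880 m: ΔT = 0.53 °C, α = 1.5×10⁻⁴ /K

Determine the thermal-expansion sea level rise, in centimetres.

130 × 3.1×10⁻⁴ × 0.77 = 0.031031 m
Layer 2: 2.2×10⁻⁴ × 710 × 0.72 = 0.112464 m
Layer 3: 0.67 × 170 × 2.2×10⁻⁴ = 0.025058 m
870 × 1.5×10⁻⁴ × 0.53 = 0.069165 m
Δh = 0.031031 + 0.112464 + 0.025058 + 0.069165 = 0.237718 m ≈ 23.8 cm

Δh ≈ 23.8 cm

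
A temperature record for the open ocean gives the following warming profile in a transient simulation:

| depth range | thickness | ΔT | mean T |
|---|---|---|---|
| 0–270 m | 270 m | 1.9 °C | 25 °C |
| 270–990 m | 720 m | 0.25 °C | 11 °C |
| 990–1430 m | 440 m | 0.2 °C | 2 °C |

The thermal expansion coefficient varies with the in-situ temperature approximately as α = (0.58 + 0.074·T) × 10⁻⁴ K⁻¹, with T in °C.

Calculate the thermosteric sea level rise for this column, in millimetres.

about 156 mm

Layer 1: α = (0.58 + 0.074×25)×10⁻⁴ = 2.43×10⁻⁴ K⁻¹
Layer 2: α = (0.58 + 0.074×11)×10⁻⁴ = 1.394×10⁻⁴ K⁻¹
Layer 3: α = (0.58 + 0.074×2)×10⁻⁴ = 0.728×10⁻⁴ K⁻¹
0–270 m: 2.43×10⁻⁴ × 1.9 × 270 = 0.124659 m
270–990 m: 0.25 × 1.394×10⁻⁴ × 720 = 0.025092 m
990–1430 m: 440 × 0.728×10⁻⁴ × 0.2 = 0.0064064 m
Δh = 0.124659 + 0.025092 + 0.0064064 = 0.1561574 m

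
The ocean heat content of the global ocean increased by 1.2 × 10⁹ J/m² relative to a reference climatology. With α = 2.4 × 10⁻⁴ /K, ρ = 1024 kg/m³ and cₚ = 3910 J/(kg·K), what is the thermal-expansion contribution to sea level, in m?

about 0.0719 m

Δh = αQ/(ρcₚ) = 2.4×10⁻⁴ × 1.2×10⁹ / (1024 × 3910) ≈ 0.071931 m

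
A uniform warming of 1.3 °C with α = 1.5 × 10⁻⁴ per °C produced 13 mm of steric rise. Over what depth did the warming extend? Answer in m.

about 67 m

H = Δh/(αΔT) = 0.013 / (1.5×10⁻⁴ × 1.3) ≈ 66.67 m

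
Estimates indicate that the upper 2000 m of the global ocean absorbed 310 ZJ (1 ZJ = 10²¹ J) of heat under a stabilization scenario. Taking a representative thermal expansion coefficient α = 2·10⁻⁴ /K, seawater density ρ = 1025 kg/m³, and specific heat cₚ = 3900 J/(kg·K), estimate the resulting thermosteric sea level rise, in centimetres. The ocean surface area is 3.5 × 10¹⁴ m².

Per unit area: Q = 310×10²¹ / (3.5×10¹⁴) ≈ 8.857×10⁸ J/m²
Δh = αQ/(ρcₚ) = 2×10⁻⁴ × 8.857×10⁸ / (1025 × 3900) ≈ 0.044313 m

about 4.43 cm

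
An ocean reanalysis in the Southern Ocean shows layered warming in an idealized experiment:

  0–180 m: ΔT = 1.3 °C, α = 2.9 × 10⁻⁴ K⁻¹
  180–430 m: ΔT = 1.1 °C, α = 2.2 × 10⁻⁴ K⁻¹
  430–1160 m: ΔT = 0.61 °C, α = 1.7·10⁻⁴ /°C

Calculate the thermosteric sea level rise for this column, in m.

180 × 1.3 × 2.9×10⁻⁴ = 0.06786 m
Layer 2: 250 × 2.2×10⁻⁴ × 1.1 = 0.06050 m
430–1160 m: 0.61 × 730 × 1.7×10⁻⁴ = 0.075701 m
Δh = 0.06786 + 0.06050 + 0.075701 = 0.204061 m ≈ 0.20 m

about 0.20 m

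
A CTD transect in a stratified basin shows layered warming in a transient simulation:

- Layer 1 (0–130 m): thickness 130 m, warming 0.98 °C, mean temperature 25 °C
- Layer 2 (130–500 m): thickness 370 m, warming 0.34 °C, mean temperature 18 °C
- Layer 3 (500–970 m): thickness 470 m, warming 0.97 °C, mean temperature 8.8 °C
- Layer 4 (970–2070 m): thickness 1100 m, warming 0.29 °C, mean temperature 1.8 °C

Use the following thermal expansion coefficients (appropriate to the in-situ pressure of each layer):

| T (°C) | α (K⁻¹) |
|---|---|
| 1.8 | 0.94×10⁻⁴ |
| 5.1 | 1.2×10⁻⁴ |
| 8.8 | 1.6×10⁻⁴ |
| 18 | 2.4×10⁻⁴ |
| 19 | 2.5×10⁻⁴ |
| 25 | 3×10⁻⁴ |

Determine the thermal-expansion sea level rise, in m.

Δh = 0.171 m

Layer 1 at 25 °C → α = 3×10⁻⁴ K⁻¹
Layer 2 at 18 °C → α = 2.4×10⁻⁴ K⁻¹
Layer 3 at 8.8 °C → α = 1.6×10⁻⁴ K⁻¹
Layer 4 at 1.8 °C → α = 0.94×10⁻⁴ K⁻¹
0–130 m: 130 × 0.98 × 3×10⁻⁴ = 0.03822 m
Layer 2: 0.34 × 2.4×10⁻⁴ × 370 = 0.030192 m
Layer 3: 470 × 0.97 × 1.6×10⁻⁴ = 0.072944 m
970–2070 m: 0.94×10⁻⁴ × 1100 × 0.29 = 0.029986 m
Δh = 0.03822 + 0.030192 + 0.072944 + 0.029986 = 0.171342 m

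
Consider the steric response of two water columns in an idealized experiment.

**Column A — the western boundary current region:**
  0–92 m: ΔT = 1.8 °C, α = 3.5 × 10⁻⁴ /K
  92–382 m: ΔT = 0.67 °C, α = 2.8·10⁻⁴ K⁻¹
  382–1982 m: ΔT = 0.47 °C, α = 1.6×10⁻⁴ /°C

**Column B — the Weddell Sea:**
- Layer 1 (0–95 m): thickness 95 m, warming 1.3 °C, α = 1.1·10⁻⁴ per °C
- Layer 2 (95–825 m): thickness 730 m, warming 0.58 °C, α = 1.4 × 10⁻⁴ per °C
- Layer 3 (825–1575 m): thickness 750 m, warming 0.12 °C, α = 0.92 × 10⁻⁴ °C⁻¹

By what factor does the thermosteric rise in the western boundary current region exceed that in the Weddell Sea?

A 3.5×10⁻⁴ × 92 × 1.8 = 0.05796 m
A 290 × 2.8×10⁻⁴ × 0.67 = 0.054404 m
A Layer 3: 1600 × 1.6×10⁻⁴ × 0.47 = 0.12032 m
A total: 0.232684 m
B Layer 1: 1.3 × 1.1×10⁻⁴ × 95 = 0.013585 m
B 730 × 0.58 × 1.4×10⁻⁴ = 0.059276 m
B 825–1575 m: 0.12 × 0.92×10⁻⁴ × 750 = 0.00828 m
B total: 0.081141 m
Ratio: 0.232684 / 0.081141 ≈ 2.868

2.9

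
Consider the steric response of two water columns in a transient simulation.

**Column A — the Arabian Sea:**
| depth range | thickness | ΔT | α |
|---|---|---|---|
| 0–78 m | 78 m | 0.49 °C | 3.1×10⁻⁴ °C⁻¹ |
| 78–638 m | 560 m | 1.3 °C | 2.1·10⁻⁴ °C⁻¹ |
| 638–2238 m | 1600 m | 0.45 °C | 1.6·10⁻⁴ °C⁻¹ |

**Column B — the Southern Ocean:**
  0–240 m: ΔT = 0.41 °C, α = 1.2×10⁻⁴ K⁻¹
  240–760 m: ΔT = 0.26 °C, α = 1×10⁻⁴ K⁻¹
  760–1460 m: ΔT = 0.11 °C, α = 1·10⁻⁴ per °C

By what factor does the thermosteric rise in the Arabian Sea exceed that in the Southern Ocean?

A 0–78 m: 78 × 0.49 × 3.1×10⁻⁴ = 0.0118482 m
A 560 × 2.1×10⁻⁴ × 1.3 = 0.15288 m
A Layer 3: 1600 × 0.45 × 1.6×10⁻⁴ = 0.11520 m
A total: 0.2799282 m
B Layer 1: 240 × 0.41 × 1.2×10⁻⁴ = 0.011808 m
B Layer 2: 520 × 0.26 × 1×10⁻⁴ = 0.01352 m
B Layer 3: 1×10⁻⁴ × 0.11 × 700 = 0.00770 m
B total: 0.033028 m
Ratio: 0.2799282 / 0.033028 ≈ 8.475

8.48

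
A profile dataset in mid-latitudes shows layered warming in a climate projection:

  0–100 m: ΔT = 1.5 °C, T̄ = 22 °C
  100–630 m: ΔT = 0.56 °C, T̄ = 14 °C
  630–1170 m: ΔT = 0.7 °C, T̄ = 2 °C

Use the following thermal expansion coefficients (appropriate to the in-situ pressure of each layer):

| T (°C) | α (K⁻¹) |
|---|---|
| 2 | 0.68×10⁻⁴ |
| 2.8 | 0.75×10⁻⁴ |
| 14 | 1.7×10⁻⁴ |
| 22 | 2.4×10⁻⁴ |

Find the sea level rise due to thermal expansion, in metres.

about 0.112 m

Layer 1 at 22 °C → α = 2.4×10⁻⁴ K⁻¹
Layer 2 at 14 °C → α = 1.7×10⁻⁴ K⁻¹
Layer 3 at 2 °C → α = 0.68×10⁻⁴ K⁻¹
Layer 1: 2.4×10⁻⁴ × 100 × 1.5 = 0.03600 m
100–630 m: 530 × 0.56 × 1.7×10⁻⁴ = 0.050456 m
Layer 3: 540 × 0.7 × 0.68×10⁻⁴ = 0.025704 m
Δh = 0.03600 + 0.050456 + 0.025704 = 0.11216 m ≈ 0.112 m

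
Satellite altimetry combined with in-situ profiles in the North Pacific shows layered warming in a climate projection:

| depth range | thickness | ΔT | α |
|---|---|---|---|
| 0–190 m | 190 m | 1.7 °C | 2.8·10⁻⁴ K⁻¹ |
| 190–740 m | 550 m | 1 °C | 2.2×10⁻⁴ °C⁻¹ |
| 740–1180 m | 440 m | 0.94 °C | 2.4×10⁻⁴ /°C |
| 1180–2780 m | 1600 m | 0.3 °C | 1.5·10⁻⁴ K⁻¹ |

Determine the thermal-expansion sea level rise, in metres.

0–190 m: 190 × 1.7 × 2.8×10⁻⁴ = 0.09044 m
190–740 m: 1 × 550 × 2.2×10⁻⁴ = 0.12100 m
740–1180 m: 0.94 × 2.4×10⁻⁴ × 440 = 0.099264 m
0.3 × 1.5×10⁻⁴ × 1600 = 0.07200 m
Δh = 0.09044 + 0.12100 + 0.099264 + 0.07200 = 0.382704 m

Δh ≈ 0.38 m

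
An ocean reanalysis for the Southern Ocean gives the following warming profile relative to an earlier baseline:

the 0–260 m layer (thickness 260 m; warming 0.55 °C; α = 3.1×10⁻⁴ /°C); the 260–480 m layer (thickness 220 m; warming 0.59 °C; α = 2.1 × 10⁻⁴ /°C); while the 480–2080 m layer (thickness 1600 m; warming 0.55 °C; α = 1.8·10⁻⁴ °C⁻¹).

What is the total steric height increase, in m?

3.1×10⁻⁴ × 0.55 × 260 = 0.04433 m
260–480 m: 0.59 × 220 × 2.1×10⁻⁴ = 0.027258 m
0.55 × 1.8×10⁻⁴ × 1600 = 0.15840 m
Δh = 0.04433 + 0.027258 + 0.15840 = 0.229988 m ≈ 0.230 m

Δh = 0.230 m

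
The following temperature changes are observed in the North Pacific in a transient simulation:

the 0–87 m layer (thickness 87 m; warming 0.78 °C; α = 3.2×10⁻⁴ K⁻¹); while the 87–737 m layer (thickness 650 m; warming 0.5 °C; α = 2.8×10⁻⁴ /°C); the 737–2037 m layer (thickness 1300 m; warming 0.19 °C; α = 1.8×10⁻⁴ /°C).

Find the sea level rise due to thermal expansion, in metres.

0–87 m: 0.78 × 3.2×10⁻⁴ × 87 = 0.0217152 m
87–737 m: 2.8×10⁻⁴ × 0.5 × 650 = 0.09100 m
0.19 × 1.8×10⁻⁴ × 1300 = 0.04446 m
Δh = 0.0217152 + 0.09100 + 0.04446 = 0.1571752 m ≈ 0.16 m

about 0.16 m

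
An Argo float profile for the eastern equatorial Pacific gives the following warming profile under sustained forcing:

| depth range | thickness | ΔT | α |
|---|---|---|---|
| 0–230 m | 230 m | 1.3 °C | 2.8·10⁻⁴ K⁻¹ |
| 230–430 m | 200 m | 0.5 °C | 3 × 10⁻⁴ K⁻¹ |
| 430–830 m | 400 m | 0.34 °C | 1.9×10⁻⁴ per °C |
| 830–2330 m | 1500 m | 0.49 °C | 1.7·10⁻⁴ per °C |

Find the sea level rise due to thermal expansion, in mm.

0–230 m: 2.8×10⁻⁴ × 230 × 1.3 = 0.08372 m
3×10⁻⁴ × 0.5 × 200 = 0.03000 m
0.34 × 400 × 1.9×10⁻⁴ = 0.02584 m
Layer 4: 0.49 × 1.7×10⁻⁴ × 1500 = 0.12495 m
Δh = 0.08372 + 0.03000 + 0.02584 + 0.12495 = 0.26451 m ≈ 260 mm

Δh = 260 mm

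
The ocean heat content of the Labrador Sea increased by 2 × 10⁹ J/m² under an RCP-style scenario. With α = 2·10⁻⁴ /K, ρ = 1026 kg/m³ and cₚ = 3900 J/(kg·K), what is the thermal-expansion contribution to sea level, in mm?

Δh = αQ/(ρcₚ) = 2×10⁻⁴ × 2×10⁹ / (1026 × 3900) ≈ 0.099965 m

100 mm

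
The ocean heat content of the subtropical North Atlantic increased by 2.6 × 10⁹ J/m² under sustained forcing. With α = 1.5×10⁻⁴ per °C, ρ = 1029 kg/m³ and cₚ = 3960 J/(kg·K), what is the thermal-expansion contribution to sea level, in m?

Δh = αQ/(ρcₚ) = 1.5×10⁻⁴ × 2.6×10⁹ / (1029 × 3960) ≈ 0.095709 m

Δh ≈ 0.096 m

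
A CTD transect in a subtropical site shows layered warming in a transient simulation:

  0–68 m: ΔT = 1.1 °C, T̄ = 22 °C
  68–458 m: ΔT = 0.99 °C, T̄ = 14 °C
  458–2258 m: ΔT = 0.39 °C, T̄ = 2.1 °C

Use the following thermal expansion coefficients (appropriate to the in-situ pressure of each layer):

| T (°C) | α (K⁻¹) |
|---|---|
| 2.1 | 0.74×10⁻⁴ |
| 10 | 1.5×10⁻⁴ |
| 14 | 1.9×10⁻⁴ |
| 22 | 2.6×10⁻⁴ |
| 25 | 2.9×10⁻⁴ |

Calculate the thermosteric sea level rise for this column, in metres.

Layer 1 at 22 °C → α = 2.6×10⁻⁴ K⁻¹
Layer 2 at 14 °C → α = 1.9×10⁻⁴ K⁻¹
Layer 3 at 2.1 °C → α = 0.74×10⁻⁴ K⁻¹
1.1 × 68 × 2.6×10⁻⁴ = 0.019448 m
1.9×10⁻⁴ × 390 × 0.99 = 0.073359 m
0.74×10⁻⁴ × 1800 × 0.39 = 0.051948 m
Δh = 0.019448 + 0.073359 + 0.051948 = 0.144755 m ≈ 0.145 m

0.145 m of thermosteric rise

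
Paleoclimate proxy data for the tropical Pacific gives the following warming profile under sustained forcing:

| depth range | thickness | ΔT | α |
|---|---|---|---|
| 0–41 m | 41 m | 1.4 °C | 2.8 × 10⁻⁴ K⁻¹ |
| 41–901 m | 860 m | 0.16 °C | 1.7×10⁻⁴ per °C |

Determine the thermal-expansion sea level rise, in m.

0–41 m: 41 × 2.8×10⁻⁴ × 1.4 = 0.016072 m
1.7×10⁻⁴ × 860 × 0.16 = 0.023392 m
Δh = 0.016072 + 0.023392 = 0.039464 m

Δh = 0.039 m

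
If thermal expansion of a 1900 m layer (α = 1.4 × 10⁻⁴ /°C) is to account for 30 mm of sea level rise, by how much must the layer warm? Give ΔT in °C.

ΔT = Δh/(αH) = 0.03 / (1.4×10⁻⁴ × 1900) ≈ 0.1128 °C

0.113 °C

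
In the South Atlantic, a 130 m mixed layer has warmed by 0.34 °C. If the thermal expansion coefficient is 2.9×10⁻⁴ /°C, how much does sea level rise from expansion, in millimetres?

13 mm of thermosteric rise

Δh = αΔT·H = 2.9×10⁻⁴ × 0.34 × 130 = 0.012818 m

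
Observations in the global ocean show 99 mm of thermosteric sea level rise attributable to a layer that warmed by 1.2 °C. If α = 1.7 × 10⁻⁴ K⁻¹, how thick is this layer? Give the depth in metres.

H = Δh/(αΔT) = 0.099 / (1.7×10⁻⁴ × 1.2) ≈ 485.3 m

about 485 m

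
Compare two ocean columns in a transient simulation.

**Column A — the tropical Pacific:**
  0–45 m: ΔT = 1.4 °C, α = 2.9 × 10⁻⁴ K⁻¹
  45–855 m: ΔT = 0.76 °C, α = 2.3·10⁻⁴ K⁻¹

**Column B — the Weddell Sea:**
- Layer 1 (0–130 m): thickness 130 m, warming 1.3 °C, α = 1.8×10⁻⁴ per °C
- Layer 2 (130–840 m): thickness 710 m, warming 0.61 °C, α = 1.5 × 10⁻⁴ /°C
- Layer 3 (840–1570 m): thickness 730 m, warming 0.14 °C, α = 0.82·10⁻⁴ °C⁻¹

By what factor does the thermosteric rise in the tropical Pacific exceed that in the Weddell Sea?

≈ 1.5×

A 0–45 m: 2.9×10⁻⁴ × 1.4 × 45 = 0.01827 m
A 2.3×10⁻⁴ × 0.76 × 810 = 0.141588 m
A total: 0.159858 m
B 0–130 m: 1.8×10⁻⁴ × 1.3 × 130 = 0.03042 m
B 130–840 m: 0.61 × 710 × 1.5×10⁻⁴ = 0.064965 m
B Layer 3: 0.14 × 0.82×10⁻⁴ × 730 = 0.0083804 m
B total: 0.1037654 m
Ratio: 0.159858 / 0.1037654 ≈ 1.541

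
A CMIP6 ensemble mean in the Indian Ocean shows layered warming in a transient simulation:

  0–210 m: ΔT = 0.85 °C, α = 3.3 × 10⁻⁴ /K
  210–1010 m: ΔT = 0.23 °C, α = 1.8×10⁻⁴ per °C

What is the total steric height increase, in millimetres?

Layer 1: 0.85 × 3.3×10⁻⁴ × 210 = 0.058905 m
1.8×10⁻⁴ × 800 × 0.23 = 0.03312 m
Δh = 0.058905 + 0.03312 = 0.092025 m

about 92 mm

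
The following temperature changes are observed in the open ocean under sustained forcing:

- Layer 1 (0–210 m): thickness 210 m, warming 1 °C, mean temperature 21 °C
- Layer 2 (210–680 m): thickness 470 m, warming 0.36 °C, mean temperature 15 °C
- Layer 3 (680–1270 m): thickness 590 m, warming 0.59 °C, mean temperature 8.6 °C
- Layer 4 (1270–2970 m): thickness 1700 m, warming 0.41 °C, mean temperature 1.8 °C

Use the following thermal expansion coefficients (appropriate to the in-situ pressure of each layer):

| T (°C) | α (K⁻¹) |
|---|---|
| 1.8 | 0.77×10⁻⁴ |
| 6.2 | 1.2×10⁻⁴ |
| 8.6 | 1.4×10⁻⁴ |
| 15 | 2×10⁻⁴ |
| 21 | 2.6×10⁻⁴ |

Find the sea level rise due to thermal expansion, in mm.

Δh = 191 mm

Layer 1 at 21 °C → α = 2.6×10⁻⁴ K⁻¹
Layer 2 at 15 °C → α = 2×10⁻⁴ K⁻¹
Layer 3 at 8.6 °C → α = 1.4×10⁻⁴ K⁻¹
Layer 4 at 1.8 °C → α = 0.77×10⁻⁴ K⁻¹
210 × 2.6×10⁻⁴ × 1 = 0.05460 m
Layer 2: 0.36 × 470 × 2×10⁻⁴ = 0.03384 m
1.4×10⁻⁴ × 0.59 × 590 = 0.048734 m
0.77×10⁻⁴ × 0.41 × 1700 = 0.053669 m
Δh = 0.05460 + 0.03384 + 0.048734 + 0.053669 = 0.190843 m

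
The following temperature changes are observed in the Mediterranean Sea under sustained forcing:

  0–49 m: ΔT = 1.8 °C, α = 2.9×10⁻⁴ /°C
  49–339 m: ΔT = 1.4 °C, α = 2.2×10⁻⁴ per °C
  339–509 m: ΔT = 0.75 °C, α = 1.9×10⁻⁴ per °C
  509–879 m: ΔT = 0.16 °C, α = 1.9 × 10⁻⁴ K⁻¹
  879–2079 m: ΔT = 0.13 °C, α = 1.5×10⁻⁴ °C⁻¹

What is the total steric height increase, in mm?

about 174 mm

1.8 × 2.9×10⁻⁴ × 49 = 0.025578 m
49–339 m: 1.4 × 2.2×10⁻⁴ × 290 = 0.08932 m
1.9×10⁻⁴ × 170 × 0.75 = 0.024225 m
Layer 4: 1.9×10⁻⁴ × 0.16 × 370 = 0.011248 m
Layer 5: 0.13 × 1200 × 1.5×10⁻⁴ = 0.02340 m
Δh = 0.025578 + 0.08932 + 0.024225 + 0.011248 + 0.02340 = 0.173771 m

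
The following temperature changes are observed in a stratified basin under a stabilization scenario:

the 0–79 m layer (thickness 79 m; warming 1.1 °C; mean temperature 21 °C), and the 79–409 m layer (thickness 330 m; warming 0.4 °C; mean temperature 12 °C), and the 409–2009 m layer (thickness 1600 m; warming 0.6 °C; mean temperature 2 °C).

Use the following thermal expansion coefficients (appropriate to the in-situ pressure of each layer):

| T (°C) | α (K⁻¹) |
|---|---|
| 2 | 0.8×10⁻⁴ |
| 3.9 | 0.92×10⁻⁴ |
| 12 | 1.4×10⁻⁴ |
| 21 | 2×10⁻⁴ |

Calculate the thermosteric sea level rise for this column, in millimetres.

113 mm of thermosteric rise

Layer 1 at 21 °C → α = 2×10⁻⁴ K⁻¹
Layer 2 at 12 °C → α = 1.4×10⁻⁴ K⁻¹
Layer 3 at 2 °C → α = 0.8×10⁻⁴ K⁻¹
79 × 2×10⁻⁴ × 1.1 = 0.01738 m
79–409 m: 1.4×10⁻⁴ × 0.4 × 330 = 0.01848 m
0.6 × 0.8×10⁻⁴ × 1600 = 0.07680 m
Δh = 0.01738 + 0.01848 + 0.07680 = 0.11266 m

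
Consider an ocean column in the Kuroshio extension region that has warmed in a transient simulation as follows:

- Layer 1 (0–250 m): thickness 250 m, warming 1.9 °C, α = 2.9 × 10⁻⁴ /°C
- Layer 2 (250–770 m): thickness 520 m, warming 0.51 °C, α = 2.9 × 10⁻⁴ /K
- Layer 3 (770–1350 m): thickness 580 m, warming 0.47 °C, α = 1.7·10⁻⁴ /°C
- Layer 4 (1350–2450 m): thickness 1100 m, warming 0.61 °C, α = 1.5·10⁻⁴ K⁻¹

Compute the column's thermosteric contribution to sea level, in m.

about 0.36 m

1.9 × 250 × 2.9×10⁻⁴ = 0.13775 m
Layer 2: 2.9×10⁻⁴ × 0.51 × 520 = 0.076908 m
770–1350 m: 0.47 × 580 × 1.7×10⁻⁴ = 0.046342 m
Layer 4: 1100 × 1.5×10⁻⁴ × 0.61 = 0.10065 m
Δh = 0.13775 + 0.076908 + 0.046342 + 0.10065 = 0.36165 m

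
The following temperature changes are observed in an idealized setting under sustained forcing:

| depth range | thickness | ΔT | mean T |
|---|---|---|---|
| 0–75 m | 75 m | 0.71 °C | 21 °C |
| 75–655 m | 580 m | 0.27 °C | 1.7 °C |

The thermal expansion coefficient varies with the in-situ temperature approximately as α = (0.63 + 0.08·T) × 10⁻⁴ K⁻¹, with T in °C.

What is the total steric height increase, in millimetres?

Δh = 24.3 mm

Layer 1: α = (0.63 + 0.08×21)×10⁻⁴ = 2.31×10⁻⁴ K⁻¹
Layer 2: α = (0.63 + 0.08×1.7)×10⁻⁴ = 0.766×10⁻⁴ K⁻¹
Layer 1: 0.71 × 75 × 2.31×10⁻⁴ = 0.01230075 m
Layer 2: 0.766×10⁻⁴ × 580 × 0.27 = 0.01199556 m
Δh = 0.01230075 + 0.01199556 = 0.02429631 m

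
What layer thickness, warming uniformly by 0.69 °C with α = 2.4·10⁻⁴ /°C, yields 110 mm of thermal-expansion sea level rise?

H = Δh/(αΔT) = 0.11 / (2.4×10⁻⁴ × 0.69) ≈ 664.3 m

664 m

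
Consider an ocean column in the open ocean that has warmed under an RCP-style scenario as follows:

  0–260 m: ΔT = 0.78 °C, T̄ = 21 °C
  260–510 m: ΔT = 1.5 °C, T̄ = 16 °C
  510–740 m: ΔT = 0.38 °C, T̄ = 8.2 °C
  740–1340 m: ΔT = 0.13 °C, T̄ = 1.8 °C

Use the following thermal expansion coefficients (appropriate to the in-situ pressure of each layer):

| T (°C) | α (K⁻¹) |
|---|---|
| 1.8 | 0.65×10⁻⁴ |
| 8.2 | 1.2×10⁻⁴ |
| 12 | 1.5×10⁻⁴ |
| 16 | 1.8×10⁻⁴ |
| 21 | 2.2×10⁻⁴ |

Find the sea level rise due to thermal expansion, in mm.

128 mm of thermosteric rise

Layer 1 at 21 °C → α = 2.2×10⁻⁴ K⁻¹
Layer 2 at 16 °C → α = 1.8×10⁻⁴ K⁻¹
Layer 3 at 8.2 °C → α = 1.2×10⁻⁴ K⁻¹
Layer 4 at 1.8 °C → α = 0.65×10⁻⁴ K⁻¹
2.2×10⁻⁴ × 0.78 × 260 = 0.044616 m
Layer 2: 1.5 × 1.8×10⁻⁴ × 250 = 0.06750 m
510–740 m: 0.38 × 230 × 1.2×10⁻⁴ = 0.010488 m
0.65×10⁻⁴ × 0.13 × 600 = 0.00507 m
Δh = 0.044616 + 0.06750 + 0.010488 + 0.00507 = 0.127674 m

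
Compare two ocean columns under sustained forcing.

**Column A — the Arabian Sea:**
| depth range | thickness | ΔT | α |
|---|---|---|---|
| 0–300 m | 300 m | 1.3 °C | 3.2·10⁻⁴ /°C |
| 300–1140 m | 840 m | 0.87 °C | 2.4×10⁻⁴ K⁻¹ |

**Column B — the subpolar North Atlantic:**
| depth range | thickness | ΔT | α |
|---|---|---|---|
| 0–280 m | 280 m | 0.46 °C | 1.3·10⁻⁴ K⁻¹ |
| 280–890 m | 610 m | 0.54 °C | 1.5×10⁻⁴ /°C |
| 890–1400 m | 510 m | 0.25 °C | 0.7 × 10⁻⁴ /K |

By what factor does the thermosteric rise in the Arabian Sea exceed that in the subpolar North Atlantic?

≈ 4.00×

A Layer 1: 3.2×10⁻⁴ × 300 × 1.3 = 0.12480 m
A 2.4×10⁻⁴ × 0.87 × 840 = 0.175392 m
A total: 0.300192 m
B 0–280 m: 1.3×10⁻⁴ × 280 × 0.46 = 0.016744 m
B Layer 2: 1.5×10⁻⁴ × 610 × 0.54 = 0.04941 m
B 510 × 0.7×10⁻⁴ × 0.25 = 0.008925 m
B total: 0.075079 m
Ratio: 0.300192 / 0.075079 ≈ 3.998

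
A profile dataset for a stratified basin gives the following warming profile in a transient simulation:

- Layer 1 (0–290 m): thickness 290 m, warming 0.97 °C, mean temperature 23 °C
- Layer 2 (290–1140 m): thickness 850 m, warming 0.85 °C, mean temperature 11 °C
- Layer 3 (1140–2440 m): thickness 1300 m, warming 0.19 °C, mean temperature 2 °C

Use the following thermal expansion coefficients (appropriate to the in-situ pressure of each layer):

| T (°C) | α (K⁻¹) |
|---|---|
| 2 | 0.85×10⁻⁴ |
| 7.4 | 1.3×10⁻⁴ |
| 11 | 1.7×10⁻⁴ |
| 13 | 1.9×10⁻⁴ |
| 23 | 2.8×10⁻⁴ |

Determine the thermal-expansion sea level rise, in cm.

Layer 1 at 23 °C → α = 2.8×10⁻⁴ K⁻¹
Layer 2 at 11 °C → α = 1.7×10⁻⁴ K⁻¹
Layer 3 at 2 °C → α = 0.85×10⁻⁴ K⁻¹
Layer 1: 2.8×10⁻⁴ × 290 × 0.97 = 0.078764 m
Layer 2: 850 × 0.85 × 1.7×10⁻⁴ = 0.122825 m
Layer 3: 0.85×10⁻⁴ × 1300 × 0.19 = 0.020995 m
Δh = 0.078764 + 0.122825 + 0.020995 = 0.222584 m

22.3 cm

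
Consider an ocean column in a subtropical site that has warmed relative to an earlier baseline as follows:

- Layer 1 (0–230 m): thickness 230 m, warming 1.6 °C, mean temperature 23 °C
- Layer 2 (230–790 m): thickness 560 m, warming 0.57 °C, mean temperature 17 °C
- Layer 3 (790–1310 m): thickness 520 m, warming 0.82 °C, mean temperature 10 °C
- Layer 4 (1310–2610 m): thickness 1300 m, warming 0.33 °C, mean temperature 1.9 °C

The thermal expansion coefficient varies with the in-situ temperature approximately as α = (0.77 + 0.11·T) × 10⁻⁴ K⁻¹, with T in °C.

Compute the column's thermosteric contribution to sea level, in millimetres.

330 mm

Layer 1: α = (0.77 + 0.11×23)×10⁻⁴ = 3.3×10⁻⁴ K⁻¹
Layer 2: α = (0.77 + 0.11×17)×10⁻⁴ = 2.64×10⁻⁴ K⁻¹
Layer 3: α = (0.77 + 0.11×10)×10⁻⁴ = 1.87×10⁻⁴ K⁻¹
Layer 4: α = (0.77 + 0.11×1.9)×10⁻⁴ = 0.979×10⁻⁴ K⁻¹
230 × 3.3×10⁻⁴ × 1.6 = 0.12144 m
Layer 2: 0.57 × 2.64×10⁻⁴ × 560 = 0.0842688 m
790–1310 m: 0.82 × 1.87×10⁻⁴ × 520 = 0.0797368 m
0.979×10⁻⁴ × 1300 × 0.33 = 0.0419991 m
Δh = 0.12144 + 0.0842688 + 0.0797368 + 0.0419991 = 0.3274447 m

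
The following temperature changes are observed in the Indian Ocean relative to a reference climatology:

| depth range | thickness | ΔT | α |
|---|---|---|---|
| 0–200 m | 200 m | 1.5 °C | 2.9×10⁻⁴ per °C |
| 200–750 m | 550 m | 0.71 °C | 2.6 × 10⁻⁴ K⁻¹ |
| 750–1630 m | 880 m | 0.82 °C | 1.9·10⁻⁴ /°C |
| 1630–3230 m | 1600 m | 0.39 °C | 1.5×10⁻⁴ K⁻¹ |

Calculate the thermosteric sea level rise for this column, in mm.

0–200 m: 200 × 1.5 × 2.9×10⁻⁴ = 0.08700 m
Layer 2: 0.71 × 2.6×10⁻⁴ × 550 = 0.10153 m
Layer 3: 0.82 × 880 × 1.9×10⁻⁴ = 0.137104 m
1.5×10⁻⁴ × 1600 × 0.39 = 0.09360 m
Δh = 0.08700 + 0.10153 + 0.137104 + 0.09360 = 0.419234 m ≈ 420 mm

Δh = 420 mm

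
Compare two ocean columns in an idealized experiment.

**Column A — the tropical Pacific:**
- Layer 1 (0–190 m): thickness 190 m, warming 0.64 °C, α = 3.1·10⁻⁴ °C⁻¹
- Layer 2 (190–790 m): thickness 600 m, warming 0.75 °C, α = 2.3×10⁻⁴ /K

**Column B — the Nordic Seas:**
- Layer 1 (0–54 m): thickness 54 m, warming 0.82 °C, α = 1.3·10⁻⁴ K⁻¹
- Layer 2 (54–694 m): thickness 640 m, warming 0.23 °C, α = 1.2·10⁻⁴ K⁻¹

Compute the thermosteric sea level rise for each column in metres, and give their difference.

A 0–190 m: 3.1×10⁻⁴ × 190 × 0.64 = 0.037696 m
A Layer 2: 600 × 0.75 × 2.3×10⁻⁴ = 0.10350 m
A total: 0.141196 m
B 0–54 m: 0.82 × 1.3×10⁻⁴ × 54 = 0.0057564 m
B 0.23 × 1.2×10⁻⁴ × 640 = 0.017664 m
B total: 0.0234204 m
Difference: 0.141196 − 0.0234204 = 0.1177756 m

A: 0.14 m; B: 0.023 m; difference 0.12 m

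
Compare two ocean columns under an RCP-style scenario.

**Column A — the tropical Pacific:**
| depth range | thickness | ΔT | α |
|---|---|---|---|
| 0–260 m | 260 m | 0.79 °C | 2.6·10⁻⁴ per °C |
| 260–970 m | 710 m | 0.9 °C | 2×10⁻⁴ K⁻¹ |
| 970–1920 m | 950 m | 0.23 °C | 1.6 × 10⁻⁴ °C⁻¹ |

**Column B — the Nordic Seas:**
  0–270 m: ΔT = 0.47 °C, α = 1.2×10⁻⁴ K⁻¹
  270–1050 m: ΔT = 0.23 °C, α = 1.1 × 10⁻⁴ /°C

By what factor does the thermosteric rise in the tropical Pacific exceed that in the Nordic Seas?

6.18

A 0–260 m: 260 × 0.79 × 2.6×10⁻⁴ = 0.053404 m
A 260–970 m: 2×10⁻⁴ × 710 × 0.9 = 0.12780 m
A 970–1920 m: 950 × 1.6×10⁻⁴ × 0.23 = 0.03496 m
A total: 0.216164 m
B 270 × 0.47 × 1.2×10⁻⁴ = 0.015228 m
B Layer 2: 1.1×10⁻⁴ × 780 × 0.23 = 0.019734 m
B total: 0.034962 m
Ratio: 0.216164 / 0.034962 ≈ 6.183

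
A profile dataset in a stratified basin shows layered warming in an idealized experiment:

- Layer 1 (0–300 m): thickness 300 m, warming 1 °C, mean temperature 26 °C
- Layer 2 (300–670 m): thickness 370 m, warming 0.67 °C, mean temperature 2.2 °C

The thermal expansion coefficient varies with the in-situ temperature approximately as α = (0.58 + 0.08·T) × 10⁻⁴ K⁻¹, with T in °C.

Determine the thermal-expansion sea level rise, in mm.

98.5 mm

Layer 1: α = (0.58 + 0.08×26)×10⁻⁴ = 2.66×10⁻⁴ K⁻¹
Layer 2: α = (0.58 + 0.08×2.2)×10⁻⁴ = 0.756×10⁻⁴ K⁻¹
0–300 m: 2.66×10⁻⁴ × 300 × 1 = 0.07980 m
300–670 m: 0.756×10⁻⁴ × 370 × 0.67 = 0.01874124 m
Δh = 0.07980 + 0.01874124 = 0.09854124 m ≈ 98.5 mm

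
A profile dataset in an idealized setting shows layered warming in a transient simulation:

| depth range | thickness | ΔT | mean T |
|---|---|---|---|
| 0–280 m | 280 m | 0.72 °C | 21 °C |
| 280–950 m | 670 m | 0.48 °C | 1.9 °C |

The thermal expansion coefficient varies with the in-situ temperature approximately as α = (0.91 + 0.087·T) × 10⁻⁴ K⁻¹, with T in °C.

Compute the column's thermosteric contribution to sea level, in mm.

Layer 1: α = (0.91 + 0.087×21)×10⁻⁴ = 2.737×10⁻⁴ K⁻¹
Layer 2: α = (0.91 + 0.087×1.9)×10⁻⁴ = 1.0753×10⁻⁴ K⁻¹
0–280 m: 2.737×10⁻⁴ × 0.72 × 280 = 0.05517792 m
280–950 m: 1.0753×10⁻⁴ × 670 × 0.48 = 0.034581648 m
Δh = 0.05517792 + 0.034581648 = 0.089759568 m ≈ 89.8 mm

about 89.8 mm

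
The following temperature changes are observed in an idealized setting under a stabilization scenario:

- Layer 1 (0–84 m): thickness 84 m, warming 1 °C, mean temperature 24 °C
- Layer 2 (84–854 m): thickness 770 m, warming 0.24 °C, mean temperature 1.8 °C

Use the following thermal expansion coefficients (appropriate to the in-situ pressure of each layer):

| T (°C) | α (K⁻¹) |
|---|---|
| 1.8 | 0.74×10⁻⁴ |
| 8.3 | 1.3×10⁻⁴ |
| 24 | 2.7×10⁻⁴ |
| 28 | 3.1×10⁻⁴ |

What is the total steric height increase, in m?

Layer 1 at 24 °C → α = 2.7×10⁻⁴ K⁻¹
Layer 2 at 1.8 °C → α = 0.74×10⁻⁴ K⁻¹
0–84 m: 1 × 2.7×10⁻⁴ × 84 = 0.02268 m
84–854 m: 770 × 0.74×10⁻⁴ × 0.24 = 0.0136752 m
Δh = 0.02268 + 0.0136752 = 0.0363552 m ≈ 0.036 m

about 0.036 m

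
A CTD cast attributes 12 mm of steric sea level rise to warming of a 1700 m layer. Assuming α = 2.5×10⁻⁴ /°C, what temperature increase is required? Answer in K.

ΔT = Δh/(αH) = 0.012 / (2.5×10⁻⁴ × 1700) ≈ 0.02824 K

0.0282 K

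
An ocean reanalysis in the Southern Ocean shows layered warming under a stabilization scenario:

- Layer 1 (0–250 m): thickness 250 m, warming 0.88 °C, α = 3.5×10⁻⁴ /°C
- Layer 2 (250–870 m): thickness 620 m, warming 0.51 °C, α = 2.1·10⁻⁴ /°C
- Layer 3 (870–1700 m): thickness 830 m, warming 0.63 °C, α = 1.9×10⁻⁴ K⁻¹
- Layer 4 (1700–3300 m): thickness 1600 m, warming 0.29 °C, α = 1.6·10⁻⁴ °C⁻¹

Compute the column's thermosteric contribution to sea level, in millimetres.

Δh ≈ 317 mm

0.88 × 3.5×10⁻⁴ × 250 = 0.07700 m
2.1×10⁻⁴ × 0.51 × 620 = 0.066402 m
870–1700 m: 1.9×10⁻⁴ × 0.63 × 830 = 0.099351 m
1700–3300 m: 0.29 × 1.6×10⁻⁴ × 1600 = 0.07424 m
Δh = 0.07700 + 0.066402 + 0.099351 + 0.07424 = 0.316993 m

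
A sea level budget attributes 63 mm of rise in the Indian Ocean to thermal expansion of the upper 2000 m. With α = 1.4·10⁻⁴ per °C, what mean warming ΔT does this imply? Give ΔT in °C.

ΔT ≈ 0.23 °C

ΔT = Δh/(αH) = 0.063 / (1.4×10⁻⁴ × 2000) = 0.2250 °C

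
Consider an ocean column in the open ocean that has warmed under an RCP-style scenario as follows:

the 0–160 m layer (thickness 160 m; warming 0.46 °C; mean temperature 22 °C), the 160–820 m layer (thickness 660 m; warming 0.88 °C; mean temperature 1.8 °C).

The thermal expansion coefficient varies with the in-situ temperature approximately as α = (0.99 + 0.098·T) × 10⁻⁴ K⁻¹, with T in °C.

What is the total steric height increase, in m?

0.0909 m of thermosteric rise

Layer 1: α = (0.99 + 0.098×22)×10⁻⁴ = 3.146×10⁻⁴ K⁻¹
Layer 2: α = (0.99 + 0.098×1.8)×10⁻⁴ = 1.1664×10⁻⁴ K⁻¹
160 × 0.46 × 3.146×10⁻⁴ = 0.02315456 m
1.1664×10⁻⁴ × 660 × 0.88 = 0.067744512 m
Δh = 0.02315456 + 0.067744512 = 0.090899072 m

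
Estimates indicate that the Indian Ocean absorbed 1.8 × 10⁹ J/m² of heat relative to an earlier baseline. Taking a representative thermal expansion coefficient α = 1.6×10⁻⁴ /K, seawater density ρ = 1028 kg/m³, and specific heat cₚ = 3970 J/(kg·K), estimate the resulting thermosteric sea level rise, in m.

about 0.071 m

Δh = αQ/(ρcₚ) = 1.6×10⁻⁴ × 1.8×10⁹ / (1028 × 3970) ≈ 0.070568 m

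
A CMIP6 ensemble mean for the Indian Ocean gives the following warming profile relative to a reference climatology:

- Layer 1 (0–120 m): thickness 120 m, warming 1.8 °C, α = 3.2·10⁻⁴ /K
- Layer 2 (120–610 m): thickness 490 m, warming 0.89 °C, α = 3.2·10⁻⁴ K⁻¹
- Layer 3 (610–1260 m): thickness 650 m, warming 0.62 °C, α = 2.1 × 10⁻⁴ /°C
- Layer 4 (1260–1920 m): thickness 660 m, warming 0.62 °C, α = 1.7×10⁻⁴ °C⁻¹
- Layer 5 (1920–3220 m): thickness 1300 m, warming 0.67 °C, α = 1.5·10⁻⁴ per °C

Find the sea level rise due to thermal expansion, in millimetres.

Layer 1: 1.8 × 3.2×10⁻⁴ × 120 = 0.06912 m
490 × 0.89 × 3.2×10⁻⁴ = 0.139552 m
610–1260 m: 650 × 0.62 × 2.1×10⁻⁴ = 0.08463 m
660 × 1.7×10⁻⁴ × 0.62 = 0.069564 m
Layer 5: 1.5×10⁻⁴ × 0.67 × 1300 = 0.13065 m
Δh = 0.06912 + 0.139552 + 0.08463 + 0.069564 + 0.13065 = 0.493516 m

490 mm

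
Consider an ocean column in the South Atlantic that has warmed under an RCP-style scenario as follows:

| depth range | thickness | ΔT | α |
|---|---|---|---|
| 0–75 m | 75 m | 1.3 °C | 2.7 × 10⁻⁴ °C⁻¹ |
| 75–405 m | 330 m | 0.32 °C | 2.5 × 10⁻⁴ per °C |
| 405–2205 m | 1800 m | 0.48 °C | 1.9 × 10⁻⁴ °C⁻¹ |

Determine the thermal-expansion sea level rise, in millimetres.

0–75 m: 1.3 × 75 × 2.7×10⁻⁴ = 0.026325 m
Layer 2: 0.32 × 330 × 2.5×10⁻⁴ = 0.02640 m
0.48 × 1800 × 1.9×10⁻⁴ = 0.16416 m
Δh = 0.026325 + 0.02640 + 0.16416 = 0.216885 m

Δh ≈ 220 mm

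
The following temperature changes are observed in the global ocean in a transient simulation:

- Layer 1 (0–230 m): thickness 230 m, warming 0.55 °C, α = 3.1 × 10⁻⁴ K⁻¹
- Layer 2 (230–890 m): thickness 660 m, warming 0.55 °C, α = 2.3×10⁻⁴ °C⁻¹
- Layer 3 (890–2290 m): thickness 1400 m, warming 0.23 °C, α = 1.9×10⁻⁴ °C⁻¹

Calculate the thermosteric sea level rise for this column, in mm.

0–230 m: 0.55 × 3.1×10⁻⁴ × 230 = 0.039215 m
Layer 2: 2.3×10⁻⁴ × 0.55 × 660 = 0.08349 m
Layer 3: 1.9×10⁻⁴ × 1400 × 0.23 = 0.06118 m
Δh = 0.039215 + 0.08349 + 0.06118 = 0.183885 m ≈ 180 mm

about 180 mm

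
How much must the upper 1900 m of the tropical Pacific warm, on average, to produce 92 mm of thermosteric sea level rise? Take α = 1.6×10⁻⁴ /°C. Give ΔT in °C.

ΔT = Δh/(αH) = 0.092 / (1.6×10⁻⁴ × 1900) ≈ 0.3026 °C

ΔT ≈ 0.303 °C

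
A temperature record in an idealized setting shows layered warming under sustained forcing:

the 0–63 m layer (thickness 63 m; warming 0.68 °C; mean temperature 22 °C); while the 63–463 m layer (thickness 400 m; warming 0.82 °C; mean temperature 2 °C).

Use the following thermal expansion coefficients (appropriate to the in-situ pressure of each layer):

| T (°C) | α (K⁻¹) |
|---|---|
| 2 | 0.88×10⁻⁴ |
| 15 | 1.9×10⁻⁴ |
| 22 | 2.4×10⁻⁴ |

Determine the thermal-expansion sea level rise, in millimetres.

Layer 1 at 22 °C → α = 2.4×10⁻⁴ K⁻¹
Layer 2 at 2 °C → α = 0.88×10⁻⁴ K⁻¹
0.68 × 2.4×10⁻⁴ × 63 = 0.0102816 m
Layer 2: 0.88×10⁻⁴ × 400 × 0.82 = 0.028864 m
Δh = 0.0102816 + 0.028864 = 0.0391456 m

Δh = 39.1 mm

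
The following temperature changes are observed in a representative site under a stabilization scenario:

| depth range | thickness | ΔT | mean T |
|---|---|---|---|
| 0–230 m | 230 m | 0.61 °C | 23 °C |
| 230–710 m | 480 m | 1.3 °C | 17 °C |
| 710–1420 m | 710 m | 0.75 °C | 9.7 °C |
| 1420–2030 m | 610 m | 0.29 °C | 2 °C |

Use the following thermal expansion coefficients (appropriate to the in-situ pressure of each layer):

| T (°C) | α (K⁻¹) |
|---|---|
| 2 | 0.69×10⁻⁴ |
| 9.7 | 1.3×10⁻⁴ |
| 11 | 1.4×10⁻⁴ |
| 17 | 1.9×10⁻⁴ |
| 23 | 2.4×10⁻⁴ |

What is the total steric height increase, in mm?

230 mm

Layer 1 at 23 °C → α = 2.4×10⁻⁴ K⁻¹
Layer 2 at 17 °C → α = 1.9×10⁻⁴ K⁻¹
Layer 3 at 9.7 °C → α = 1.3×10⁻⁴ K⁻¹
Layer 4 at 2 °C → α = 0.69×10⁻⁴ K⁻¹
230 × 2.4×10⁻⁴ × 0.61 = 0.033672 m
Layer 2: 1.9×10⁻⁴ × 1.3 × 480 = 0.11856 m
1.3×10⁻⁴ × 710 × 0.75 = 0.069225 m
Layer 4: 0.69×10⁻⁴ × 0.29 × 610 = 0.0122061 m
Δh = 0.033672 + 0.11856 + 0.069225 + 0.0122061 = 0.2336631 m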